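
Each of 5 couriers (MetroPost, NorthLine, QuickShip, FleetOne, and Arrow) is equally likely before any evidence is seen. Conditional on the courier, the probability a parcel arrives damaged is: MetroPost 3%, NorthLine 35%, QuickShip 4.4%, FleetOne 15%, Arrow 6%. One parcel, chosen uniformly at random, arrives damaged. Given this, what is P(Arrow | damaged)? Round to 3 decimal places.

0.095

With a uniform prior (1/5 each), posterior ∝ likelihood:
  MetroPost: 0.03
  NorthLine: 0.35
  QuickShip: 0.044
  FleetOne: 0.15
  Arrow: 0.06
Total = 0.634.
P(Arrow | evidence) = 0.06 / 0.634 ≈ 0.095.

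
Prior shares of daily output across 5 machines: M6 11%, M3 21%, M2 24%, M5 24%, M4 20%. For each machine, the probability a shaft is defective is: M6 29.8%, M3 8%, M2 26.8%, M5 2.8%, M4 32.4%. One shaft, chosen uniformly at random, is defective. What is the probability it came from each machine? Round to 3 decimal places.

Prior × likelihood for each hypothesis:
  M6: 0.11 × 0.298 = 0.03278
  M3: 0.21 × 0.08 = 0.0168
  M2: 0.24 × 0.268 = 0.06432
  M5: 0.24 × 0.028 = 0.00672
  M4: 0.2 × 0.324 = 0.0648
Total = 0.18542.
P(M6 | defective) = 0.03278/0.18542 ≈ 0.177
P(M3 | defective) = 0.0168/0.18542 ≈ 0.091
P(M2 | defective) = 0.06432/0.18542 ≈ 0.347
P(M5 | defective) = 0.00672/0.18542 ≈ 0.036
P(M4 | defective) = 0.0648/0.18542 ≈ 0.349
(Check: 0.177+0.091+0.347+0.036+0.349 = 1.000.)

M6 0.177, M3 0.091, M2 0.347, M5 0.036, M4 0.349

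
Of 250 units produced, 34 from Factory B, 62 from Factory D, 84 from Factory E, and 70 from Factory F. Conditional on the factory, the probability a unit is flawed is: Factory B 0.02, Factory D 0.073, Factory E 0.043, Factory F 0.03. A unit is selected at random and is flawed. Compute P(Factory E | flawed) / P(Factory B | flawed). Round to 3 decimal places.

By Bayes' rule, posterior ∝ prior × likelihood:
  Factory B: 0.136 × 0.02 = 0.00272
  Factory D: 0.248 × 0.073 = 0.018104
  Factory E: 0.336 × 0.043 = 0.014448
  Factory F: 0.28 × 0.03 = 0.0084
Total = 0.043672.
The ratio is 0.014448 / 0.00272 (the normalizer cancels) = 5.312.

5.312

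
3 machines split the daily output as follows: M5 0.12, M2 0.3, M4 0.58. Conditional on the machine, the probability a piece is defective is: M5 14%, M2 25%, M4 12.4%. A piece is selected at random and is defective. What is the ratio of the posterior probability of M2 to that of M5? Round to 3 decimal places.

Prior × likelihood for each hypothesis:
  M5: 0.12 × 0.14 = 0.0168
  M2: 0.3 × 0.25 = 0.075
  M4: 0.58 × 0.124 = 0.07192
Total = 0.16372.
The ratio is 0.075 / 0.0168 (the normalizer cancels) = 4.464.

4.464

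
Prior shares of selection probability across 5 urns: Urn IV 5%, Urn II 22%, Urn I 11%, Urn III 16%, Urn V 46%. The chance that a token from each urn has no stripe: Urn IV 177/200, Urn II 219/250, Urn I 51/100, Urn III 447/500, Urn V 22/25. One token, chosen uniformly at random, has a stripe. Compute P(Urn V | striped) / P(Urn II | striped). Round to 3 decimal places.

2.023

Taking complements, P(striped | each) = Urn IV 0.115, Urn II 0.124, Urn I 0.49, Urn III 0.106, Urn V 0.12.
Prior × likelihood for each hypothesis:
  Urn IV: 0.05 × 0.115 = 0.00575
  Urn II: 0.22 × 0.124 = 0.02728
  Urn I: 0.11 × 0.49 = 0.0539
  Urn III: 0.16 × 0.106 = 0.01696
  Urn V: 0.46 × 0.12 = 0.0552
Total = 0.15909.
The ratio is 0.0552 / 0.02728 (the normalizer cancels) = 2.023.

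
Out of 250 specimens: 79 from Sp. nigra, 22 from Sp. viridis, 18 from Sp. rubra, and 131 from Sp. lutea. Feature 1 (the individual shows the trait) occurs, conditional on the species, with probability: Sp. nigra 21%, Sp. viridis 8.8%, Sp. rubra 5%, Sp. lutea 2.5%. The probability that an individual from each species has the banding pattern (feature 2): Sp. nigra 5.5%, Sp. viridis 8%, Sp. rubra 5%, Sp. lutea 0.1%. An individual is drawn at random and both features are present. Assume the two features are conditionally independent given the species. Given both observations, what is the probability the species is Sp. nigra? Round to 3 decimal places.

0.818

Prior × likelihood for each hypothesis:
  Sp. nigra: 0.316 × 0.21 × 0.055 = 0.0036498
  Sp. viridis: 0.088 × 0.088 × 0.08 = 0.00061952
  Sp. rubra: 0.072 × 0.05 × 0.05 = 0.00018
  Sp. lutea: 0.524 × 0.025 × 0.001 = 0.0000131
Normalizing constant = 0.00446242.
P(Sp. nigra | evidence) = 0.0036498 / 0.00446242 ≈ 0.818.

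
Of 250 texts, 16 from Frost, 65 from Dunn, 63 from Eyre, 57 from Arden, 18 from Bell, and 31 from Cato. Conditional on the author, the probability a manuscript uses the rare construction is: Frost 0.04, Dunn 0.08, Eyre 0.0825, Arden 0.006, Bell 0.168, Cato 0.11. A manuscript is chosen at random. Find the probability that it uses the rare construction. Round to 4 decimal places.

Unnormalized posteriors (prior × likelihood):
  Frost: 0.064 × 0.04 = 0.00256
  Dunn: 0.26 × 0.08 = 0.0208
  Eyre: 0.252 × 0.0825 = 0.02079
  Arden: 0.228 × 0.006 = 0.001368
  Bell: 0.072 × 0.168 = 0.012096
  Cato: 0.124 × 0.11 = 0.01364
P(rare-form) = 0.00256 + 0.0208 + 0.02079 + 0.001368 + 0.012096 + 0.01364 = 0.071254 → 0.0713.

0.0713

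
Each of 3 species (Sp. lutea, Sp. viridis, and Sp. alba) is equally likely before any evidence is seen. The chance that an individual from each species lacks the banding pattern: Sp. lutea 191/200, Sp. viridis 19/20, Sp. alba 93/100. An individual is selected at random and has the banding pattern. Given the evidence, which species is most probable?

Sp. alba

Taking complements, P(banded | each) = Sp. lutea 0.045, Sp. viridis 0.05, Sp. alba 0.07.
Since the prior is uniform, the posterior is proportional to the likelihood:
  Sp. lutea: 0.045
  Sp. viridis: 0.05
  Sp. alba: 0.07
Total = 0.165.
Largest term belongs to Sp. alba, so Sp. alba is most probable.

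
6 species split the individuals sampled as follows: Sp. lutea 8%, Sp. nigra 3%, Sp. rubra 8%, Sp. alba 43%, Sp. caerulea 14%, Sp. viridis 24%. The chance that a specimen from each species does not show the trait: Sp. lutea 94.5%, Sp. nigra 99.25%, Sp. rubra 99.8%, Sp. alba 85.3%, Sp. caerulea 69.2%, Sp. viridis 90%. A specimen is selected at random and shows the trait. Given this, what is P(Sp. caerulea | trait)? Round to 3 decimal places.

Taking complements, P(trait | each) = Sp. lutea 0.055, Sp. nigra 0.0075, Sp. rubra 0.002, Sp. alba 0.147, Sp. caerulea 0.308, Sp. viridis 0.1.
Compute prior × likelihood for every hypothesis:
  Sp. lutea: 0.08 × 0.055 = 0.0044
  Sp. nigra: 0.03 × 0.0075 = 0.000225
  Sp. rubra: 0.08 × 0.002 = 0.00016
  Sp. alba: 0.43 × 0.147 = 0.06321
  Sp. caerulea: 0.14 × 0.308 = 0.04312
  Sp. viridis: 0.24 × 0.1 = 0.024
Sum = 0.135115.
P(Sp. caerulea | evidence) = 0.04312 / 0.135115 ≈ 0.319.

0.319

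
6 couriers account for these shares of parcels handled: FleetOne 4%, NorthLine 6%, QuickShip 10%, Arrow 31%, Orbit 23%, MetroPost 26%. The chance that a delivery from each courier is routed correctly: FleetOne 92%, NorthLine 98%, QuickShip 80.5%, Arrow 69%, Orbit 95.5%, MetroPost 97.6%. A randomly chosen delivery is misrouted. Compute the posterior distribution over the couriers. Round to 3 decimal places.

Taking complements, P(misrouted | each) = FleetOne 0.08, NorthLine 0.02, QuickShip 0.195, Arrow 0.31, Orbit 0.045, MetroPost 0.024.
Prior × likelihood for each hypothesis:
  FleetOne: 0.04 × 0.08 = 0.0032
  NorthLine: 0.06 × 0.02 = 0.0012
  QuickShip: 0.1 × 0.195 = 0.0195
  Arrow: 0.31 × 0.31 = 0.0961
  Orbit: 0.23 × 0.045 = 0.01035
  MetroPost: 0.26 × 0.024 = 0.00624
Normalizing constant = 0.13659.
P(FleetOne | misrouted) = 0.0032/0.13659 ≈ 0.023
P(NorthLine | misrouted) = 0.0012/0.13659 ≈ 0.009
P(QuickShip | misrouted) = 0.0195/0.13659 ≈ 0.143
P(Arrow | misrouted) = 0.0961/0.13659 ≈ 0.704
P(Orbit | misrouted) = 0.01035/0.13659 ≈ 0.076
P(MetroPost | misrouted) = 0.00624/0.13659 ≈ 0.046

FleetOne 0.023, NorthLine 0.009, QuickShip 0.143, Arrow 0.704, Orbit 0.076, MetroPost 0.046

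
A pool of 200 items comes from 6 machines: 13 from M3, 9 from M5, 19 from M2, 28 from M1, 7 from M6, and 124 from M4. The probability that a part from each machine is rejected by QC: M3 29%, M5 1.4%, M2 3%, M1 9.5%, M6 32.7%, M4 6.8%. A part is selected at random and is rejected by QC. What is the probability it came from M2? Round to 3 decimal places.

Compute prior × likelihood for every hypothesis:
  M3: 0.065 × 0.29 = 0.01885
  M5: 0.045 × 0.014 = 0.00063
  M2: 0.095 × 0.03 = 0.00285
  M1: 0.14 × 0.095 = 0.0133
  M6: 0.035 × 0.327 = 0.011445
  M4: 0.62 × 0.068 = 0.04216
Sum = 0.089235.
P(M2 | evidence) = 0.00285 / 0.089235 ≈ 0.032.

0.032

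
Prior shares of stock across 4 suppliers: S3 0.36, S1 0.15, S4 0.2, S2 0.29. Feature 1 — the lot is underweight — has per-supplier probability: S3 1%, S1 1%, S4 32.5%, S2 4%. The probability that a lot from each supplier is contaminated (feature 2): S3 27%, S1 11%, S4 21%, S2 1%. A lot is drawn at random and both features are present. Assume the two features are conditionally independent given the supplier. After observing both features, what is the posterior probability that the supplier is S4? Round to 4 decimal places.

0.9159

Unnormalized posteriors (prior × likelihood):
  S3: 0.36 × 0.01 × 0.27 = 0.000972
  S1: 0.15 × 0.01 × 0.11 = 0.000165
  S4: 0.2 × 0.325 × 0.21 = 0.01365
  S2: 0.29 × 0.04 × 0.01 = 0.000116
Normalizing constant = 0.014903.
P(S4 | evidence) = 0.01365 / 0.014903 ≈ 0.9159.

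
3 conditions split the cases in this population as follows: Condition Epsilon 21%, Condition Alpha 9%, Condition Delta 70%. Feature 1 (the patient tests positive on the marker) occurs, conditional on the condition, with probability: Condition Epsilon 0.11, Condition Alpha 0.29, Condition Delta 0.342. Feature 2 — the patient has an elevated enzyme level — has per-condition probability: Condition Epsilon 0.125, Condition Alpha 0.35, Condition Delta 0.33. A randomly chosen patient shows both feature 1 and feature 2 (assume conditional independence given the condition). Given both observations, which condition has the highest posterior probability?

Condition Delta

Unnormalized posteriors (prior × likelihood):
  Condition Epsilon: 0.21 × 0.11 × 0.125 = 0.0028875
  Condition Alpha: 0.09 × 0.29 × 0.35 = 0.009135
  Condition Delta: 0.7 × 0.342 × 0.33 = 0.079002
Normalizing constant = 0.0910245.
Largest term belongs to Condition Delta, so Condition Delta is most probable.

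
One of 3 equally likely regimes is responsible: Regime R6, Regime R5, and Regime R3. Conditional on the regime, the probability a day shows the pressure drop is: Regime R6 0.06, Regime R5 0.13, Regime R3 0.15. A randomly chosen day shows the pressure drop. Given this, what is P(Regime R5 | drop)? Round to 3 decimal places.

0.382

Since the prior is uniform, the posterior is proportional to the likelihood:
  Regime R6: 0.06
  Regime R5: 0.13
  Regime R3: 0.15
Sum = 0.34.
P(Regime R5 | evidence) = 0.13 / 0.34 ≈ 0.382.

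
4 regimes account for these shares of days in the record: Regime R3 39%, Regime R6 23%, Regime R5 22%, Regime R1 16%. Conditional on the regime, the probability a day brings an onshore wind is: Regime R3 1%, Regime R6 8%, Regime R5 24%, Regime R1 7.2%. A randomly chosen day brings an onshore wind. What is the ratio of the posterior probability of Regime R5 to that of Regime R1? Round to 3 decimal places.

4.583

Prior × likelihood for each hypothesis:
  Regime R3: 0.39 × 0.01 = 0.0039
  Regime R6: 0.23 × 0.08 = 0.0184
  Regime R5: 0.22 × 0.24 = 0.0528
  Regime R1: 0.16 × 0.072 = 0.01152
Sum = 0.08662.
The ratio is 0.0528 / 0.01152 (the normalizer cancels) = 4.583.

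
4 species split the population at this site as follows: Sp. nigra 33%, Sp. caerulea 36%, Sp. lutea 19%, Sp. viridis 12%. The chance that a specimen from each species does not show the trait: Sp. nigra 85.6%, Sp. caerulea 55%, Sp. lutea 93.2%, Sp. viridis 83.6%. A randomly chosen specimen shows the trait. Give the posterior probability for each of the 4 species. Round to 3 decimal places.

Sp. nigra 0.196, Sp. caerulea 0.669, Sp. lutea 0.053, Sp. viridis 0.081

Taking complements, P(trait | each) = Sp. nigra 0.144, Sp. caerulea 0.45, Sp. lutea 0.068, Sp. viridis 0.164.
Unnormalized posteriors (prior × likelihood):
  Sp. nigra: 0.33 × 0.144 = 0.04752
  Sp. caerulea: 0.36 × 0.45 = 0.162
  Sp. lutea: 0.19 × 0.068 = 0.01292
  Sp. viridis: 0.12 × 0.164 = 0.01968
Normalizing constant = 0.24212.
P(Sp. nigra | trait) = 0.04752/0.24212 ≈ 0.196
P(Sp. caerulea | trait) = 0.162/0.24212 ≈ 0.669
P(Sp. lutea | trait) = 0.01292/0.24212 ≈ 0.053
P(Sp. viridis | trait) = 0.01968/0.24212 ≈ 0.081
(Check: 0.196+0.669+0.053+0.081 = 0.999.)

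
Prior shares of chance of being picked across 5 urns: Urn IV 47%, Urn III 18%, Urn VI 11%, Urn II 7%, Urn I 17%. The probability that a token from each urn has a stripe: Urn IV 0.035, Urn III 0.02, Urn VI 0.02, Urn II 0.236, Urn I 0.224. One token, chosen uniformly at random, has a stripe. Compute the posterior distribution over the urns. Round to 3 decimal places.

Unnormalized posteriors (prior × likelihood):
  Urn IV: 0.47 × 0.035 = 0.01645
  Urn III: 0.18 × 0.02 = 0.0036
  Urn VI: 0.11 × 0.02 = 0.0022
  Urn II: 0.07 × 0.236 = 0.01652
  Urn I: 0.17 × 0.224 = 0.03808
Total = 0.07685.
P(Urn IV | striped) = 0.01645/0.07685 ≈ 0.214
P(Urn III | striped) = 0.0036/0.07685 ≈ 0.047
P(Urn VI | striped) = 0.0022/0.07685 ≈ 0.029
P(Urn II | striped) = 0.01652/0.07685 ≈ 0.215
P(Urn I | striped) = 0.03808/0.07685 ≈ 0.496

Urn IV 0.214, Urn III 0.047, Urn VI 0.029, Urn II 0.215, Urn I 0.496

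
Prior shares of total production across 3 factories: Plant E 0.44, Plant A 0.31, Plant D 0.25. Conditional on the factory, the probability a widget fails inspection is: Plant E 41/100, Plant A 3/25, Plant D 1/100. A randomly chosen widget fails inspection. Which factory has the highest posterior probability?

Unnormalized posteriors (prior × likelihood):
  Plant E: 0.44 × 0.41 = 0.1804
  Plant A: 0.31 × 0.12 = 0.0372
  Plant D: 0.25 × 0.01 = 0.0025
Sum = 0.2201.
Largest term belongs to Plant E, so Plant E is most probable.

Plant E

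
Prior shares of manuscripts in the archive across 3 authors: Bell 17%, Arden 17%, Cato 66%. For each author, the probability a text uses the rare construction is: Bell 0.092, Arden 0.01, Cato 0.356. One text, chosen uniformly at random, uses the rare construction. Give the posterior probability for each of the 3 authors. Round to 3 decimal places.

By Bayes' rule, posterior ∝ prior × likelihood:
  Bell: 0.17 × 0.092 = 0.01564
  Arden: 0.17 × 0.01 = 0.0017
  Cato: 0.66 × 0.356 = 0.23496
Total = 0.2523.
P(Bell | rare-form) = 0.01564/0.2523 ≈ 0.062
P(Arden | rare-form) = 0.0017/0.2523 ≈ 0.007
P(Cato | rare-form) = 0.23496/0.2523 ≈ 0.931

Bell 0.062, Arden 0.007, Cato 0.931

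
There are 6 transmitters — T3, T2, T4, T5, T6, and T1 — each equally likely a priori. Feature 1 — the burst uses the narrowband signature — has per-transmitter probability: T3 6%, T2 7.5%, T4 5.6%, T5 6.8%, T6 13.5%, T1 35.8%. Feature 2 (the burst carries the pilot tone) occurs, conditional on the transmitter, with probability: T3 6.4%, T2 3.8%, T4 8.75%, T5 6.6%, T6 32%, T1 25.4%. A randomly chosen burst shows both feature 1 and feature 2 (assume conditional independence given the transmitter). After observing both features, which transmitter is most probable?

T1

With a uniform prior (1/6 each), posterior ∝ likelihood:
  T3: 0.06 × 0.064 = 0.00384
  T2: 0.075 × 0.038 = 0.00285
  T4: 0.056 × 0.0875 = 0.0049
  T5: 0.068 × 0.066 = 0.004488
  T6: 0.135 × 0.32 = 0.0432
  T1: 0.358 × 0.254 = 0.090932
Total = 0.15021.
Largest term belongs to T1, so T1 is most probable.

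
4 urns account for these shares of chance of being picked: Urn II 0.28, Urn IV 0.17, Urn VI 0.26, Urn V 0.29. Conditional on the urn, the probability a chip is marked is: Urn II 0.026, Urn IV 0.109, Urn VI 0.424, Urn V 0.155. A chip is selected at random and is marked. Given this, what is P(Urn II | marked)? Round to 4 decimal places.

0.0402

Unnormalized posteriors (prior × likelihood):
  Urn II: 0.28 × 0.026 = 0.00728
  Urn IV: 0.17 × 0.109 = 0.01853
  Urn VI: 0.26 × 0.424 = 0.11024
  Urn V: 0.29 × 0.155 = 0.04495
Normalizing constant = 0.181.
P(Urn II | evidence) = 0.00728 / 0.181 ≈ 0.0402.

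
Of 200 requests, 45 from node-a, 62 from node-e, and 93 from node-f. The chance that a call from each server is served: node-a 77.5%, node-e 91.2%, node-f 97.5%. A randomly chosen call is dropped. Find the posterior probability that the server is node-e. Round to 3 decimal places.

Taking complements, P(dropped | each) = node-a 0.225, node-e 0.088, node-f 0.025.
Unnormalized posteriors (prior × likelihood):
  node-a: 0.225 × 0.225 = 0.050625
  node-e: 0.31 × 0.088 = 0.02728
  node-f: 0.465 × 0.025 = 0.011625
Normalizing constant = 0.08953.
P(node-e | evidence) = 0.02728 / 0.08953 ≈ 0.305.

0.305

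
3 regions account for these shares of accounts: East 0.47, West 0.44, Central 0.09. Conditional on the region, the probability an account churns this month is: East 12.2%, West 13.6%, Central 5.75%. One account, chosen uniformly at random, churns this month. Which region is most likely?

West

Unnormalized posteriors (prior × likelihood):
  East: 0.47 × 0.122 = 0.05734
  West: 0.44 × 0.136 = 0.05984
  Central: 0.09 × 0.0575 = 0.005175
Sum = 0.122355.
Largest term belongs to West, so West is most probable.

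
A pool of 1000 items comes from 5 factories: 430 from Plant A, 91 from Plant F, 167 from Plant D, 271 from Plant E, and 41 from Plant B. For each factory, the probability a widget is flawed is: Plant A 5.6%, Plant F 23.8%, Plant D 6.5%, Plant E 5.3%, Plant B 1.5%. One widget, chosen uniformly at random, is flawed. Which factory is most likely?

Unnormalized posteriors (prior × likelihood):
  Plant A: 0.43 × 0.056 = 0.02408
  Plant F: 0.091 × 0.238 = 0.021658
  Plant D: 0.167 × 0.065 = 0.010855
  Plant E: 0.271 × 0.053 = 0.014363
  Plant B: 0.041 × 0.015 = 0.000615
Total = 0.071571.
Largest term belongs to Plant A, so Plant A is most probable.

Plant A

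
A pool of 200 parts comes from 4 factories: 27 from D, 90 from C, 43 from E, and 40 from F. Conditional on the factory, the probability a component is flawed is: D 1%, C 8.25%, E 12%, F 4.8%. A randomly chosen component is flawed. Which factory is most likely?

C

Prior × likelihood for each hypothesis:
  D: 0.135 × 0.01 = 0.00135
  C: 0.45 × 0.0825 = 0.037125
  E: 0.215 × 0.12 = 0.0258
  F: 0.2 × 0.048 = 0.0096
Sum = 0.073875.
Largest term belongs to C, so C is most probable.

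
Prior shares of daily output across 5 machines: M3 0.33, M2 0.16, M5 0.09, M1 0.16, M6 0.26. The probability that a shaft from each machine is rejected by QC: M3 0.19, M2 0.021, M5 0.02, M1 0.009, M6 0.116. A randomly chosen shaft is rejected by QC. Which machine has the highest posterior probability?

Unnormalized posteriors (prior × likelihood):
  M3: 0.33 × 0.19 = 0.0627
  M2: 0.16 × 0.021 = 0.00336
  M5: 0.09 × 0.02 = 0.0018
  M1: 0.16 × 0.009 = 0.00144
  M6: 0.26 × 0.116 = 0.03016
Normalizing constant = 0.09946.
Largest term belongs to M3, so M3 is most probable.

M3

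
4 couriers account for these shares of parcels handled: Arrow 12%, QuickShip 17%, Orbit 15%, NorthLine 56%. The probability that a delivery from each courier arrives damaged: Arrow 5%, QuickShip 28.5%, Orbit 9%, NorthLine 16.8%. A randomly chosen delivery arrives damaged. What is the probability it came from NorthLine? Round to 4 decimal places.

Prior × likelihood for each hypothesis:
  Arrow: 0.12 × 0.05 = 0.006
  QuickShip: 0.17 × 0.285 = 0.04845
  Orbit: 0.15 × 0.09 = 0.0135
  NorthLine: 0.56 × 0.168 = 0.09408
Total = 0.16203.
P(NorthLine | evidence) = 0.09408 / 0.16203 ≈ 0.5806.

0.5806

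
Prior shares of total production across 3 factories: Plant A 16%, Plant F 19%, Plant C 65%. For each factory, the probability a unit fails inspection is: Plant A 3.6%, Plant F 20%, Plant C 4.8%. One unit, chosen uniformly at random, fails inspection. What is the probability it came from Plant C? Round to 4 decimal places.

Prior × likelihood for each hypothesis:
  Plant A: 0.16 × 0.036 = 0.00576
  Plant F: 0.19 × 0.2 = 0.038
  Plant C: 0.65 × 0.048 = 0.0312
Sum = 0.07496.
P(Plant C | evidence) = 0.0312 / 0.07496 ≈ 0.4162.

0.4162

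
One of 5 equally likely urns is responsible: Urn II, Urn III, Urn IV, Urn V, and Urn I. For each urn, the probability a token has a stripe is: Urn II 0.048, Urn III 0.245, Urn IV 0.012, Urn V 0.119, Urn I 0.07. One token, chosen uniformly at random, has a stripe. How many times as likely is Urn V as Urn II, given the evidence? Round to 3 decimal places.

2.479

With a uniform prior (1/5 each), posterior ∝ likelihood:
  Urn II: 0.048
  Urn III: 0.245
  Urn IV: 0.012
  Urn V: 0.119
  Urn I: 0.07
Normalizing constant = 0.494.
The ratio is 0.119 / 0.048 (the normalizer cancels) = 2.479.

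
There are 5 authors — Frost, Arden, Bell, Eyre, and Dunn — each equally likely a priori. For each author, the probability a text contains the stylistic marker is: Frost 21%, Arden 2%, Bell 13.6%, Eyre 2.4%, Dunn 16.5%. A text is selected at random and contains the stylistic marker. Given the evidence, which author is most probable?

Since the prior is uniform, the posterior is proportional to the likelihood:
  Frost: 0.21
  Arden: 0.02
  Bell: 0.136
  Eyre: 0.024
  Dunn: 0.165
Normalizing constant = 0.555.
Largest term belongs to Frost, so Frost is most probable.

Frost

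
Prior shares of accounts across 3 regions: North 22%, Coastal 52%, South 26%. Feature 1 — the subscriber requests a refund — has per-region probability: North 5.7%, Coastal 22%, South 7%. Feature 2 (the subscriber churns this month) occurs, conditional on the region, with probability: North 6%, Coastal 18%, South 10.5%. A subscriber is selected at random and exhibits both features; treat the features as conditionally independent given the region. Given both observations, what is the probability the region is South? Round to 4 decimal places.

By Bayes' rule, posterior ∝ prior × likelihood:
  North: 0.22 × 0.057 × 0.06 = 0.0007524
  Coastal: 0.52 × 0.22 × 0.18 = 0.020592
  South: 0.26 × 0.07 × 0.105 = 0.001911
Sum = 0.0232554.
P(South | evidence) = 0.001911 / 0.0232554 ≈ 0.0822.

0.0822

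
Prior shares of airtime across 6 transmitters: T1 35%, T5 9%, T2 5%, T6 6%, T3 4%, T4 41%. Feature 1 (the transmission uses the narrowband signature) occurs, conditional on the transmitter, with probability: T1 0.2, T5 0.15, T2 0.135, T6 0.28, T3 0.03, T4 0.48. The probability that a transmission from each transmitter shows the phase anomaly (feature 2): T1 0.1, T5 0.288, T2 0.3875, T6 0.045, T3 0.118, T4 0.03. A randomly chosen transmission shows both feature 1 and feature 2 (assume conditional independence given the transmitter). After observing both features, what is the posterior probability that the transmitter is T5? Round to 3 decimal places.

By Bayes' rule, posterior ∝ prior × likelihood:
  T1: 0.35 × 0.2 × 0.1 = 0.007
  T5: 0.09 × 0.15 × 0.288 = 0.003888
  T2: 0.05 × 0.135 × 0.3875 = 0.002615625
  T6: 0.06 × 0.28 × 0.045 = 0.000756
  T3: 0.04 × 0.03 × 0.118 = 0.0001416
  T4: 0.41 × 0.48 × 0.03 = 0.005904
Normalizing constant = 0.020305225.
P(T5 | evidence) = 0.003888 / 0.020305225 ≈ 0.191.

0.191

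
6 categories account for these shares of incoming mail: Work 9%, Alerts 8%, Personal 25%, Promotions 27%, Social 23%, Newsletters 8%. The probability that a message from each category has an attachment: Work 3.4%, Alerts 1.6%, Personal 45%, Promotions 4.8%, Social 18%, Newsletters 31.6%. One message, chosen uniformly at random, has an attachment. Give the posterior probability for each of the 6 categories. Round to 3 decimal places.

Work 0.016, Alerts 0.007, Personal 0.573, Promotions 0.066, Social 0.211, Newsletters 0.129

Prior × likelihood for each hypothesis:
  Work: 0.09 × 0.034 = 0.00306
  Alerts: 0.08 × 0.016 = 0.00128
  Personal: 0.25 × 0.45 = 0.1125
  Promotions: 0.27 × 0.048 = 0.01296
  Social: 0.23 × 0.18 = 0.0414
  Newsletters: 0.08 × 0.316 = 0.02528
Normalizing constant = 0.19648.
P(Work | attachment) = 0.00306/0.19648 ≈ 0.016
P(Alerts | attachment) = 0.00128/0.19648 ≈ 0.007
P(Personal | attachment) = 0.1125/0.19648 ≈ 0.573
P(Promotions | attachment) = 0.01296/0.19648 ≈ 0.066
P(Social | attachment) = 0.0414/0.19648 ≈ 0.211
P(Newsletters | attachment) = 0.02528/0.19648 ≈ 0.129
(Check: 0.016+0.007+0.573+0.066+0.211+0.129 = 1.002.)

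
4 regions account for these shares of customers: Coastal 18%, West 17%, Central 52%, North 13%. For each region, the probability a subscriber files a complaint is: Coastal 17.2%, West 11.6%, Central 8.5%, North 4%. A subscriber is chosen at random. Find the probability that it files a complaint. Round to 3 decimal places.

Compute prior × likelihood for every hypothesis:
  Coastal: 0.18 × 0.172 = 0.03096
  West: 0.17 × 0.116 = 0.01972
  Central: 0.52 × 0.085 = 0.0442
  North: 0.13 × 0.04 = 0.0052
P(complaint) = 0.03096 + 0.01972 + 0.0442 + 0.0052 = 0.10008 → 0.100.

0.100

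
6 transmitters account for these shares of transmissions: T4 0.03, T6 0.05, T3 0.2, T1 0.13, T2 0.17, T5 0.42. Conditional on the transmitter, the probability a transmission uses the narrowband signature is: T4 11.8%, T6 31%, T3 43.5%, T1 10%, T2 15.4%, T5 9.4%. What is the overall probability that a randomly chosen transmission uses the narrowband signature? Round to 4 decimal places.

Compute prior × likelihood for every hypothesis:
  T4: 0.03 × 0.118 = 0.00354
  T6: 0.05 × 0.31 = 0.0155
  T3: 0.2 × 0.435 = 0.087
  T1: 0.13 × 0.1 = 0.013
  T2: 0.17 × 0.154 = 0.02618
  T5: 0.42 × 0.094 = 0.03948
P(narrowband) = 0.00354 + 0.0155 + 0.087 + 0.013 + 0.02618 + 0.03948 = 0.1847 → 0.1847.

0.1847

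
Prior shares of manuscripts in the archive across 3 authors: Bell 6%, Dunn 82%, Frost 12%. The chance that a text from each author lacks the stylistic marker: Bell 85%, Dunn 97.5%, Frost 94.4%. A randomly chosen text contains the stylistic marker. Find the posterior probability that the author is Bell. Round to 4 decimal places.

Taking complements, P(marker | each) = Bell 0.15, Dunn 0.025, Frost 0.056.
By Bayes' rule, posterior ∝ prior × likelihood:
  Bell: 0.06 × 0.15 = 0.009
  Dunn: 0.82 × 0.025 = 0.0205
  Frost: 0.12 × 0.056 = 0.00672
Total = 0.03622.
P(Bell | evidence) = 0.009 / 0.03622 ≈ 0.2485.

0.2485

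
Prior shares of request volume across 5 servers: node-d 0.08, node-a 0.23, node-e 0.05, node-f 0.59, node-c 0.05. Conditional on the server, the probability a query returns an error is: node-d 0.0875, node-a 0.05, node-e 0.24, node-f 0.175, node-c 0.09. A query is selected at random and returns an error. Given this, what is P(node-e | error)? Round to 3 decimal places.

Compute prior × likelihood for every hypothesis:
  node-d: 0.08 × 0.0875 = 0.007
  node-a: 0.23 × 0.05 = 0.0115
  node-e: 0.05 × 0.24 = 0.012
  node-f: 0.59 × 0.175 = 0.10325
  node-c: 0.05 × 0.09 = 0.0045
Sum = 0.13825.
P(node-e | evidence) = 0.012 / 0.13825 ≈ 0.087.

0.087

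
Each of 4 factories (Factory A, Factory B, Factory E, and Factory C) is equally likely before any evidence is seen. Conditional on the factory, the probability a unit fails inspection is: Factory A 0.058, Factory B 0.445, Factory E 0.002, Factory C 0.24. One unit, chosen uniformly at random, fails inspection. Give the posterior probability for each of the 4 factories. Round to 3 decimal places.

With a uniform prior (1/4 each), posterior ∝ likelihood:
  Factory A: 0.058
  Factory B: 0.445
  Factory E: 0.002
  Factory C: 0.24
Normalizing constant = 0.745.
P(Factory A | nonconforming) = 0.058/0.745 ≈ 0.078
P(Factory B | nonconforming) = 0.445/0.745 ≈ 0.597
P(Factory E | nonconforming) = 0.002/0.745 ≈ 0.003
P(Factory C | nonconforming) = 0.24/0.745 ≈ 0.322
(Check: 0.078+0.597+0.003+0.322 = 1.000.)

Factory A 0.078, Factory B 0.597, Factory E 0.003, Factory C 0.322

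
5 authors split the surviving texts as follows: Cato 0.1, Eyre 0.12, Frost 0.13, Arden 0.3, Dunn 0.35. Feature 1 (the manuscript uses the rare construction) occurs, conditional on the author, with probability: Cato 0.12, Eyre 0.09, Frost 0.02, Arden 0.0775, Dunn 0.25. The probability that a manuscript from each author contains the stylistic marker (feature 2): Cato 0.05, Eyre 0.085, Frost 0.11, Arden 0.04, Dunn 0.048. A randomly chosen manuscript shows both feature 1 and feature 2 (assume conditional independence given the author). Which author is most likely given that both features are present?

Prior × likelihood for each hypothesis:
  Cato: 0.1 × 0.12 × 0.05 = 0.0006
  Eyre: 0.12 × 0.09 × 0.085 = 0.000918
  Frost: 0.13 × 0.02 × 0.11 = 0.000286
  Arden: 0.3 × 0.0775 × 0.04 = 0.00093
  Dunn: 0.35 × 0.25 × 0.048 = 0.0042
Normalizing constant = 0.006934.
Largest term belongs to Dunn, so Dunn is most probable.

Dunn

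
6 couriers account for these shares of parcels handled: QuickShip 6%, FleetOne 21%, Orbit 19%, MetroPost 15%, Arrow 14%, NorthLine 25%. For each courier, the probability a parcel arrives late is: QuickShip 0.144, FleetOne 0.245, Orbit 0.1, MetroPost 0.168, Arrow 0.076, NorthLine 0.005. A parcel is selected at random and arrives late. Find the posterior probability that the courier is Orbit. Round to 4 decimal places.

0.1635

Unnormalized posteriors (prior × likelihood):
  QuickShip: 0.06 × 0.144 = 0.00864
  FleetOne: 0.21 × 0.245 = 0.05145
  Orbit: 0.19 × 0.1 = 0.019
  MetroPost: 0.15 × 0.168 = 0.0252
  Arrow: 0.14 × 0.076 = 0.01064
  NorthLine: 0.25 × 0.005 = 0.00125
Normalizing constant = 0.11618.
P(Orbit | evidence) = 0.019 / 0.11618 ≈ 0.1635.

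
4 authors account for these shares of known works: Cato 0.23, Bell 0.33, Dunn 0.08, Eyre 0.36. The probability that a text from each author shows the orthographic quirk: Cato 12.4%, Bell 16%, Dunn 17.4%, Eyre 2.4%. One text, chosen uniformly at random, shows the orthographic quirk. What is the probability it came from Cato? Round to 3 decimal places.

Prior × likelihood for each hypothesis:
  Cato: 0.23 × 0.124 = 0.02852
  Bell: 0.33 × 0.16 = 0.0528
  Dunn: 0.08 × 0.174 = 0.01392
  Eyre: 0.36 × 0.024 = 0.00864
Normalizing constant = 0.10388.
P(Cato | evidence) = 0.02852 / 0.10388 ≈ 0.275.

0.275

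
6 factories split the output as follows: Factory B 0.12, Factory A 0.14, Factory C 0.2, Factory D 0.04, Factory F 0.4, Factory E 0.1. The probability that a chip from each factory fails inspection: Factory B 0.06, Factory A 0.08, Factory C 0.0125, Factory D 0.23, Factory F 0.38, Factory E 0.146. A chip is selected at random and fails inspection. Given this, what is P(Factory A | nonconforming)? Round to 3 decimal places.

By Bayes' rule, posterior ∝ prior × likelihood:
  Factory B: 0.12 × 0.06 = 0.0072
  Factory A: 0.14 × 0.08 = 0.0112
  Factory C: 0.2 × 0.0125 = 0.0025
  Factory D: 0.04 × 0.23 = 0.0092
  Factory F: 0.4 × 0.38 = 0.152
  Factory E: 0.1 × 0.146 = 0.0146
Normalizing constant = 0.1967.
P(Factory A | evidence) = 0.0112 / 0.1967 ≈ 0.057.

0.057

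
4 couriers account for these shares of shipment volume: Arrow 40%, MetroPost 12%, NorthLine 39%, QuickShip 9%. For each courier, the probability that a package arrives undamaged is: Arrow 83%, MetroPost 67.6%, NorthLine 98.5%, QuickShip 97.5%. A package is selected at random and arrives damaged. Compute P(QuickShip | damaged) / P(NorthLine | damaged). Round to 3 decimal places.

0.385

Taking complements, P(damaged | each) = Arrow 0.17, MetroPost 0.324, NorthLine 0.015, QuickShip 0.025.
Compute prior × likelihood for every hypothesis:
  Arrow: 0.4 × 0.17 = 0.068
  MetroPost: 0.12 × 0.324 = 0.03888
  NorthLine: 0.39 × 0.015 = 0.00585
  QuickShip: 0.09 × 0.025 = 0.00225
Total = 0.11498.
The ratio is 0.00225 / 0.00585 (the normalizer cancels) = 0.385.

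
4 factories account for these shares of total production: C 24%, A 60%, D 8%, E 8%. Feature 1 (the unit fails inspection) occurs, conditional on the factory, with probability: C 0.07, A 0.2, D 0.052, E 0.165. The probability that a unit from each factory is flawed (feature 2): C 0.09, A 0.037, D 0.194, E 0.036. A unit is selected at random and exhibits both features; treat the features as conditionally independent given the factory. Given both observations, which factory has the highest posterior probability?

Compute prior × likelihood for every hypothesis:
  C: 0.24 × 0.07 × 0.09 = 0.001512
  A: 0.6 × 0.2 × 0.037 = 0.00444
  D: 0.08 × 0.052 × 0.194 = 0.00080704
  E: 0.08 × 0.165 × 0.036 = 0.0004752
Total = 0.00723424.
Largest term belongs to A, so A is most probable.

A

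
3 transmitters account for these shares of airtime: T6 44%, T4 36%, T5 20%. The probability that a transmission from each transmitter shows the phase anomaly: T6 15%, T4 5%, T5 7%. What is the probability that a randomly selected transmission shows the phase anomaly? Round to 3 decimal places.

0.098

By Bayes' rule, posterior ∝ prior × likelihood:
  T6: 0.44 × 0.15 = 0.066
  T4: 0.36 × 0.05 = 0.018
  T5: 0.2 × 0.07 = 0.014
P(anomaly) = 0.066 + 0.018 + 0.014 = 0.098 → 0.098.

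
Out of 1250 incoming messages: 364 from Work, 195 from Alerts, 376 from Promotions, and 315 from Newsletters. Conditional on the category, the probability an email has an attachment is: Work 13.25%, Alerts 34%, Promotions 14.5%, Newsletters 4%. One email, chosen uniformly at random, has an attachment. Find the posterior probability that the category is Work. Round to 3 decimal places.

Unnormalized posteriors (prior × likelihood):
  Work: 0.2912 × 0.1325 = 0.038584
  Alerts: 0.156 × 0.34 = 0.05304
  Promotions: 0.3008 × 0.145 = 0.043616
  Newsletters: 0.252 × 0.04 = 0.01008
Sum = 0.14532.
P(Work | evidence) = 0.038584 / 0.14532 ≈ 0.266.

0.266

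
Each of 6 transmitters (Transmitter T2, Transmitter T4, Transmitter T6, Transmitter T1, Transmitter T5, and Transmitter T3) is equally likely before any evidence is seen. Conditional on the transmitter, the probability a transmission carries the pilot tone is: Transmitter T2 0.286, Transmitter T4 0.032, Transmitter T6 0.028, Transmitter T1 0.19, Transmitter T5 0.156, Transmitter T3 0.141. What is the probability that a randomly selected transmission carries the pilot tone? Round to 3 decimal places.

0.139

Since the prior is uniform, the posterior is proportional to the likelihood:
  Transmitter T2: 0.286
  Transmitter T4: 0.032
  Transmitter T6: 0.028
  Transmitter T1: 0.19
  Transmitter T5: 0.156
  Transmitter T3: 0.141
P(pilot) = (1/6) × (0.286 + 0.032 + 0.028 + 0.19 + 0.156 + 0.141) = 0.833/6 ≈ 0.139.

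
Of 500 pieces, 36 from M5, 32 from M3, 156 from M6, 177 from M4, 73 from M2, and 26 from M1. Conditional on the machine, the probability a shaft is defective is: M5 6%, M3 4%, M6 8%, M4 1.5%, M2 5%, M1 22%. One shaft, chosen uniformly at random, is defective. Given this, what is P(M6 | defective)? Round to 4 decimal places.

0.4466

Compute prior × likelihood for every hypothesis:
  M5: 0.072 × 0.06 = 0.00432
  M3: 0.064 × 0.04 = 0.00256
  M6: 0.312 × 0.08 = 0.02496
  M4: 0.354 × 0.015 = 0.00531
  M2: 0.146 × 0.05 = 0.0073
  M1: 0.052 × 0.22 = 0.01144
Sum = 0.05589.
P(M6 | evidence) = 0.02496 / 0.05589 ≈ 0.4466.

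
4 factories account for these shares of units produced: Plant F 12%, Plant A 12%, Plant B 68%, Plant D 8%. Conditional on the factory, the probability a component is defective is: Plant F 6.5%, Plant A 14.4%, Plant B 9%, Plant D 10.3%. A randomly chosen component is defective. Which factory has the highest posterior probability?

Prior × likelihood for each hypothesis:
  Plant F: 0.12 × 0.065 = 0.0078
  Plant A: 0.12 × 0.144 = 0.01728
  Plant B: 0.68 × 0.09 = 0.0612
  Plant D: 0.08 × 0.103 = 0.00824
Total = 0.09452.
Largest term belongs to Plant B, so Plant B is most probable.

Plant B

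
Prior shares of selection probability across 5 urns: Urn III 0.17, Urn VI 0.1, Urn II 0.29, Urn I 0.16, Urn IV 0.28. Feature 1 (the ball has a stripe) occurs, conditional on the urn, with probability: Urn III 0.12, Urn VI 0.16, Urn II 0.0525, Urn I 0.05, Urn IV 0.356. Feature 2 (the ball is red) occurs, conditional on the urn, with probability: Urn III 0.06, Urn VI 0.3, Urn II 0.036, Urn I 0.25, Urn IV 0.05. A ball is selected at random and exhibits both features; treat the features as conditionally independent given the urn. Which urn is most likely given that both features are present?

Urn IV

Compute prior × likelihood for every hypothesis:
  Urn III: 0.17 × 0.12 × 0.06 = 0.001224
  Urn VI: 0.1 × 0.16 × 0.3 = 0.0048
  Urn II: 0.29 × 0.0525 × 0.036 = 0.0005481
  Urn I: 0.16 × 0.05 × 0.25 = 0.002
  Urn IV: 0.28 × 0.356 × 0.05 = 0.004984
Total = 0.0135561.
Largest term belongs to Urn IV, so Urn IV is most probable.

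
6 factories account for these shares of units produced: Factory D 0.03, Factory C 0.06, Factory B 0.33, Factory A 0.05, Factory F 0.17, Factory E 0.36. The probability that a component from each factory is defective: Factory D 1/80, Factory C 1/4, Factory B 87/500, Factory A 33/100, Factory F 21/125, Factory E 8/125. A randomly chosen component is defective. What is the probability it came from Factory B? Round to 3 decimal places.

Prior × likelihood for each hypothesis:
  Factory D: 0.03 × 0.0125 = 0.000375
  Factory C: 0.06 × 0.25 = 0.015
  Factory B: 0.33 × 0.174 = 0.05742
  Factory A: 0.05 × 0.33 = 0.0165
  Factory F: 0.17 × 0.168 = 0.02856
  Factory E: 0.36 × 0.064 = 0.02304
Normalizing constant = 0.140895.
P(Factory B | evidence) = 0.05742 / 0.140895 ≈ 0.408.

0.408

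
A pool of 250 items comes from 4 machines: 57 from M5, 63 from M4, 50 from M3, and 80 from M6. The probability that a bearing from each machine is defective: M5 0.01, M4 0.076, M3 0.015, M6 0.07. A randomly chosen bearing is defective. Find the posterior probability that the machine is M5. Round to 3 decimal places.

0.049

Unnormalized posteriors (prior × likelihood):
  M5: 0.228 × 0.01 = 0.00228
  M4: 0.252 × 0.076 = 0.019152
  M3: 0.2 × 0.015 = 0.003
  M6: 0.32 × 0.07 = 0.0224
Sum = 0.046832.
P(M5 | evidence) = 0.00228 / 0.046832 ≈ 0.049.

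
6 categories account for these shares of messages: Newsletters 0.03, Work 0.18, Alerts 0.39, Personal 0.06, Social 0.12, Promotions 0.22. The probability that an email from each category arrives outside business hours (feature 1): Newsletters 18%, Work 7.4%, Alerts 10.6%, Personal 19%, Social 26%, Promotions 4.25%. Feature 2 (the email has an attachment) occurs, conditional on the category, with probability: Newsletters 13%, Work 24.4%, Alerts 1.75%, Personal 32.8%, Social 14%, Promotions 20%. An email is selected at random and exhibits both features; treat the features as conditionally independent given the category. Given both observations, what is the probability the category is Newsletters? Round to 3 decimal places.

0.048

Unnormalized posteriors (prior × likelihood):
  Newsletters: 0.03 × 0.18 × 0.13 = 0.000702
  Work: 0.18 × 0.074 × 0.244 = 0.00325008
  Alerts: 0.39 × 0.106 × 0.0175 = 0.00072345
  Personal: 0.06 × 0.19 × 0.328 = 0.0037392
  Social: 0.12 × 0.26 × 0.14 = 0.004368
  Promotions: 0.22 × 0.0425 × 0.2 = 0.00187
Total = 0.01465273.
P(Newsletters | evidence) = 0.000702 / 0.01465273 ≈ 0.048.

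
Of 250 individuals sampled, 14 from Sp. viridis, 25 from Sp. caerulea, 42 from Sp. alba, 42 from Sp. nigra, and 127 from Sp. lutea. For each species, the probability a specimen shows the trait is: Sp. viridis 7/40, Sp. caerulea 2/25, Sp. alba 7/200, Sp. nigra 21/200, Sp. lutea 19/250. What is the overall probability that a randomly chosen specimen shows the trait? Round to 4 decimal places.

0.0799

By Bayes' rule, posterior ∝ prior × likelihood:
  Sp. viridis: 0.056 × 0.175 = 0.0098
  Sp. caerulea: 0.1 × 0.08 = 0.008
  Sp. alba: 0.168 × 0.035 = 0.00588
  Sp. nigra: 0.168 × 0.105 = 0.01764
  Sp. lutea: 0.508 × 0.076 = 0.038608
P(trait) = 0.0098 + 0.008 + 0.00588 + 0.01764 + 0.038608 = 0.079928 → 0.0799.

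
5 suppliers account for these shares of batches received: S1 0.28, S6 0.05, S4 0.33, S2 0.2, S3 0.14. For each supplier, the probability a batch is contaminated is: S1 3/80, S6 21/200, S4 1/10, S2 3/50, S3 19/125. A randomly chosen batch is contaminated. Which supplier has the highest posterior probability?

Compute prior × likelihood for every hypothesis:
  S1: 0.28 × 0.0375 = 0.0105
  S6: 0.05 × 0.105 = 0.00525
  S4: 0.33 × 0.1 = 0.033
  S2: 0.2 × 0.06 = 0.012
  S3: 0.14 × 0.152 = 0.02128
Normalizing constant = 0.08203.
Largest term belongs to S4, so S4 is most probable.

S4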